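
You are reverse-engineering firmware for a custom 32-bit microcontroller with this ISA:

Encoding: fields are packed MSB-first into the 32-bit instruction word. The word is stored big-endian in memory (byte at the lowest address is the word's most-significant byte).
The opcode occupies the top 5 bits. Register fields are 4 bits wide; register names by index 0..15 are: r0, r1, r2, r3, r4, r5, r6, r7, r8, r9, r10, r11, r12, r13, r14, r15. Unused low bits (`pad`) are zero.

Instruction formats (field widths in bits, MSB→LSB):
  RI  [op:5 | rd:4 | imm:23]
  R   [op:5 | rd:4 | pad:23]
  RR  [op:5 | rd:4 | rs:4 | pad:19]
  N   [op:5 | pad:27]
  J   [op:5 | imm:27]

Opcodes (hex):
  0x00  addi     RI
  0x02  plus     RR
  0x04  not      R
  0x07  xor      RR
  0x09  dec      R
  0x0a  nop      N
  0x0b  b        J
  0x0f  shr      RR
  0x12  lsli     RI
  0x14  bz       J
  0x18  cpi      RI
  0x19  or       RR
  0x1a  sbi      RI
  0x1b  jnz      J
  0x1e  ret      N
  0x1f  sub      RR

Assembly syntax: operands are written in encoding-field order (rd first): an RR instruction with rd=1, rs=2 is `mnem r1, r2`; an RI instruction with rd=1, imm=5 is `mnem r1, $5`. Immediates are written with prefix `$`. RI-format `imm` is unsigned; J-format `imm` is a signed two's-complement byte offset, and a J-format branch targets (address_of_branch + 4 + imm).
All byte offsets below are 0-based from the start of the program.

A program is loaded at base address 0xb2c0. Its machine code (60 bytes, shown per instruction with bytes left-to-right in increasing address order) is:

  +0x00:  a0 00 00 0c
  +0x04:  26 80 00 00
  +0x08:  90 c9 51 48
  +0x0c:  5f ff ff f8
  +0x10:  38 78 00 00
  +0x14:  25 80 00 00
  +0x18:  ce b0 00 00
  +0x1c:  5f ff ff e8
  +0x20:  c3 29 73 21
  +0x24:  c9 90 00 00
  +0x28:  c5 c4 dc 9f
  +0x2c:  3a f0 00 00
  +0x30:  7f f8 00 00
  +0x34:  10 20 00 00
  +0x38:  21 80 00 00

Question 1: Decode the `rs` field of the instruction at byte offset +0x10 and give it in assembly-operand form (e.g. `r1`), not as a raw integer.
r15

+0x10: 38 78 00 00 ⇒ word 0x38780000 (big)
  op=0x38780000>>27=0x7 ⇒ xor (RR)
  [26:23] rd=0 = r0
  [22:19] rs=15 = r15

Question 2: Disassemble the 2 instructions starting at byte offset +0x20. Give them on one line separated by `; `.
cpi r6, $2716449; or r3, r2

+0x20: c3 29 73 21 ⇒ word 0xc3297321 (big)
  op=0xc3297321>>27=0x18 ⇒ cpi (RI)
  [26:23] rd=6 = r6
  [22:0] imm=2716449 = $2716449
+0x24: c9 90 00 00 ⇒ word 0xc9900000 (big)
  op=0xc9900000>>27=0x19 ⇒ or (RR)
  [26:23] rd=3 = r3
  [22:19] rs=2 = r2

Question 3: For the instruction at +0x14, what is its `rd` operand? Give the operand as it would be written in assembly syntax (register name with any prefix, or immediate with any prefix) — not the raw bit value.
r11

off 0x14: read 25 80 00 00 as big → 0x25800000
  opcode bits[31:27]=0x4: not/R
  rd@[26:23]=0xb ⇒ r11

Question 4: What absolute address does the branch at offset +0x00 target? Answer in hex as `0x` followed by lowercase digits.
0xb2d0

+0x00: a0 00 00 0c ⇒ word 0xa000000c (big)
  op=0xa000000c>>27=0x14 ⇒ bz (J)
  imm: (w>>0)&0x7ffffff=0xc → $12
  target = base 0xb2c0 + off 0x00 + 4 + imm 12 = 0xb2d0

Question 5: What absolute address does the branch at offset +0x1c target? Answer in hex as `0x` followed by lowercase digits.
+0x1c: 5f ff ff e8 ⇒ word 0x5fffffe8 (big)
  opcode bits[31:27]=0xb: b/J
  imm@[26:0]=0x7ffffe8 (s27→-24) ⇒ $-24
  target = base 0xb2c0 + off 0x1c + 4 + imm -24 = 0xb2c8

0xb2c8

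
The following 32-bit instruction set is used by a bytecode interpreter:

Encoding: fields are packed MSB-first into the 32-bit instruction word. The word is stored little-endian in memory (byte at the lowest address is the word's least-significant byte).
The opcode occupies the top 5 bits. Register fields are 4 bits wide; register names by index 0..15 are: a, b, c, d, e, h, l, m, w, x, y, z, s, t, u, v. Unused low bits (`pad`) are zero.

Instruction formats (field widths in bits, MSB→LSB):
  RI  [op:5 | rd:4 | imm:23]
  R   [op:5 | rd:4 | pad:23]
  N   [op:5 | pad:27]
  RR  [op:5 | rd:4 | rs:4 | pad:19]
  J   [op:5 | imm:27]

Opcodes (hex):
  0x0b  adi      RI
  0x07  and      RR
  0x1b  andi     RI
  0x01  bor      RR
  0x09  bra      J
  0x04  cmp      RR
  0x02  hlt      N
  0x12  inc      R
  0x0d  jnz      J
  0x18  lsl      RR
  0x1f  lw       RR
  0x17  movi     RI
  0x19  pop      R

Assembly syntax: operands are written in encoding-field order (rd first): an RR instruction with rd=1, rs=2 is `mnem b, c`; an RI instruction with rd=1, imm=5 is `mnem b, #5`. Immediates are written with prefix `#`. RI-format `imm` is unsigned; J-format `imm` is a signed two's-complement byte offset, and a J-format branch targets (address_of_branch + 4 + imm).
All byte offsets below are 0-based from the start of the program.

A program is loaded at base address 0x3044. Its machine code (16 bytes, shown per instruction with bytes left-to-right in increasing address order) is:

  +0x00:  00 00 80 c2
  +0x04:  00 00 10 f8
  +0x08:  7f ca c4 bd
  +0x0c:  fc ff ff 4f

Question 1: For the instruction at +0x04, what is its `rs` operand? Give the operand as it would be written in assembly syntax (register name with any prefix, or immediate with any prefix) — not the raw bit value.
c

@+04  little-endian(00 00 10 f8) = 0xf8100000
  top 5b → 0x1f → lw [RR]
  rd: (w>>23)&0xf=0x0 → a
  rs: (w>>19)&0xf=0x2 → c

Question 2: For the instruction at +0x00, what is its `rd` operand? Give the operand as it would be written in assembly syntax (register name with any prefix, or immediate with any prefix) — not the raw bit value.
@+00  little-endian(00 00 80 c2) = 0xc2800000
  op=0xc2800000>>27=0x18 ⇒ lsl (RR)
  rd: (w>>23)&0xf=0x5 → h
  rs: (w>>19)&0xf=0x0 → a

h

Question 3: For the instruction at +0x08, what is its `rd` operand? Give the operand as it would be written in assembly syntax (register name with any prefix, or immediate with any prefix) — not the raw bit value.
@+08  little-endian(7f ca c4 bd) = 0xbdc4ca7f
  op=0xbdc4ca7f>>27=0x17 ⇒ movi (RI)
  rd: (w>>23)&0xf=0xb → z
  imm: (w>>0)&0x7fffff=0x44ca7f → #4508287

z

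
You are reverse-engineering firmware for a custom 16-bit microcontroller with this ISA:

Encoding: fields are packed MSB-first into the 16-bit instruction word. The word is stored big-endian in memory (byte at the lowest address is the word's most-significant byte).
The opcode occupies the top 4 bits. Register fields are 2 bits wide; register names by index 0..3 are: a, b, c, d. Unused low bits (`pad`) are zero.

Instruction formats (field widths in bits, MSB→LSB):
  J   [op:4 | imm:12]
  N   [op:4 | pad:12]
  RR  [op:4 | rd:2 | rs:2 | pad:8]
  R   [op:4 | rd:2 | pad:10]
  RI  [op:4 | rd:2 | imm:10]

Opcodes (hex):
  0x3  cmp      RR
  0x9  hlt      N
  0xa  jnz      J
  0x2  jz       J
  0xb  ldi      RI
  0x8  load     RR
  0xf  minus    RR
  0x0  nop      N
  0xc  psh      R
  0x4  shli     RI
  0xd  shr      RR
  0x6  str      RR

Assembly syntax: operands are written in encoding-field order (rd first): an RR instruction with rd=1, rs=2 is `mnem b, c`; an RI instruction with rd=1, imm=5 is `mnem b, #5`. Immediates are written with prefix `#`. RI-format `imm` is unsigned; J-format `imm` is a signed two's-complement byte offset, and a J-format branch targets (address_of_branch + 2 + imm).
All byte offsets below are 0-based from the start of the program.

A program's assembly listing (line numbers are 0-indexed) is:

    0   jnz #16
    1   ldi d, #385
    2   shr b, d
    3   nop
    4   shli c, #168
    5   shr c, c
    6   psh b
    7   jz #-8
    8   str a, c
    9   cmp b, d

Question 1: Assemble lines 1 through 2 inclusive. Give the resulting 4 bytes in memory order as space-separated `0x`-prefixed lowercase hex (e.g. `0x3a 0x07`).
L1: ldi op=0xb:4|rd=3:2|imm=385:10 ⇒ 0xbd81 ⇒ big bd 81
L2: shr op=0xd:4|rd=1:2|rs=3:2|pad=0:8 ⇒ 0xd700 ⇒ big d7 00

0xbd 0x81 0xd7 0x00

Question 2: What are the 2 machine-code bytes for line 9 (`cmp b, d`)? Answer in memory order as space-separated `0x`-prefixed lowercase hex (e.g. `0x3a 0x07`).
line 9 (cmp): pack op=0x3:4|rd=1:2|rs=3:2|pad=0:8 = 0x3700; big→ 37 00

0x37 0x00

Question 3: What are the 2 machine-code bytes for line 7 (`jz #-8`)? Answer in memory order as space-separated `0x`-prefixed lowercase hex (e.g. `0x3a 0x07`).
L7: jz op=0x2:4|imm=-8:12 ⇒ 0x2ff8 ⇒ big 2f f8

0x2f 0xf8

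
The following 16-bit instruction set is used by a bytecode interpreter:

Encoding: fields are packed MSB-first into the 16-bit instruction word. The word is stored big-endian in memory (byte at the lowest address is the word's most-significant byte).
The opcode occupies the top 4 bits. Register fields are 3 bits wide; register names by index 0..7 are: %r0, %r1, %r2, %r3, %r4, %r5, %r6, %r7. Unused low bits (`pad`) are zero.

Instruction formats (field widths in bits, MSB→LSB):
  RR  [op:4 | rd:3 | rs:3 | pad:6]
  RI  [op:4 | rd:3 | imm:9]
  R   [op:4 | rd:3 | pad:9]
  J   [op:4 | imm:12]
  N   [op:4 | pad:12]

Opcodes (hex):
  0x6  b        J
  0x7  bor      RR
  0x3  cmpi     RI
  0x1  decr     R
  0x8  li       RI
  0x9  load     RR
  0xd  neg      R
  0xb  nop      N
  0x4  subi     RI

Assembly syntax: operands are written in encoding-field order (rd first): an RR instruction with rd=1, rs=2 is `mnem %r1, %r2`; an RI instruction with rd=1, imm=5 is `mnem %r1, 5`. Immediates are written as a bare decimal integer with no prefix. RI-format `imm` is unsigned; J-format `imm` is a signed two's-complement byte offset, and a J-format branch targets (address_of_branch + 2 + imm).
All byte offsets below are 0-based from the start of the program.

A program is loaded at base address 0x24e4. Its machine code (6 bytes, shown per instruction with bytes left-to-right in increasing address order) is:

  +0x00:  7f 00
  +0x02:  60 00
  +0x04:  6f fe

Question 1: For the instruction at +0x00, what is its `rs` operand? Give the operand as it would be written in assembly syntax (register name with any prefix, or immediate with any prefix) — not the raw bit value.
%r4

@+00  big-endian(7f 00) = 0x7f00
  op=0x7f00>>12=0x7 ⇒ bor (RR)
  [11:9] rd=7 = %r7
  [8:6] rs=4 = %r4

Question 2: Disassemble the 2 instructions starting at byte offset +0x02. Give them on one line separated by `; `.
b 0; b -2

[02] 60 00 → 0x6000
  opcode bits[15:12]=0x6: b/J
  imm@[11:0]=0x0 ⇒ 0
[04] 6f fe → 0x6ffe
  opcode bits[15:12]=0x6: b/J
  imm@[11:0]=0xffe (s12→-2) ⇒ -2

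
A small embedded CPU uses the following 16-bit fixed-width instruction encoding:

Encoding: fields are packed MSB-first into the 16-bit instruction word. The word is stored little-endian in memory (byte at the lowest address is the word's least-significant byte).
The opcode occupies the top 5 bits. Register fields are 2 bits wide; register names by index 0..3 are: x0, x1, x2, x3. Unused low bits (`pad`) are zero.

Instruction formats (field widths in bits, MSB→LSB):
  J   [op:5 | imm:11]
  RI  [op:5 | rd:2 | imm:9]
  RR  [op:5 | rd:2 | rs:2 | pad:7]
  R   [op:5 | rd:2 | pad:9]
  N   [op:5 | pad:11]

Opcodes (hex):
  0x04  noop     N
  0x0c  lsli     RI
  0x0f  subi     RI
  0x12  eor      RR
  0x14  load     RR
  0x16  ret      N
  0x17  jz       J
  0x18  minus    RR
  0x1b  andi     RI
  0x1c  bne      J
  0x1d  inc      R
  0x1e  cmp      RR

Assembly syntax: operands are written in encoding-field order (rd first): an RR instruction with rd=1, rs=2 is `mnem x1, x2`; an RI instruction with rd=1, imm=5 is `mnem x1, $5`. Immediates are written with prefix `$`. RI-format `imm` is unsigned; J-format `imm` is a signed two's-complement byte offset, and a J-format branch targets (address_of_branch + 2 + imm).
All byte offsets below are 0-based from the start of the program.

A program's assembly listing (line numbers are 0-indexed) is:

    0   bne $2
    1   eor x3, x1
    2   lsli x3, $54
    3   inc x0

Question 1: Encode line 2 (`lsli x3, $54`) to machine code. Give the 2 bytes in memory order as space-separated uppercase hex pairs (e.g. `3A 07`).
36 66

2. lsli fields op=0xc:5|rd=3:2|imm=54:9 → word 6636h → 36 66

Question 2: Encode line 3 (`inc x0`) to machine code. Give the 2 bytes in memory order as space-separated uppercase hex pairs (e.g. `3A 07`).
00 E8

line 3 (inc): pack op=0x1d:5|rd=0:2|pad=0:9 = 0xe800; little→ 00 e8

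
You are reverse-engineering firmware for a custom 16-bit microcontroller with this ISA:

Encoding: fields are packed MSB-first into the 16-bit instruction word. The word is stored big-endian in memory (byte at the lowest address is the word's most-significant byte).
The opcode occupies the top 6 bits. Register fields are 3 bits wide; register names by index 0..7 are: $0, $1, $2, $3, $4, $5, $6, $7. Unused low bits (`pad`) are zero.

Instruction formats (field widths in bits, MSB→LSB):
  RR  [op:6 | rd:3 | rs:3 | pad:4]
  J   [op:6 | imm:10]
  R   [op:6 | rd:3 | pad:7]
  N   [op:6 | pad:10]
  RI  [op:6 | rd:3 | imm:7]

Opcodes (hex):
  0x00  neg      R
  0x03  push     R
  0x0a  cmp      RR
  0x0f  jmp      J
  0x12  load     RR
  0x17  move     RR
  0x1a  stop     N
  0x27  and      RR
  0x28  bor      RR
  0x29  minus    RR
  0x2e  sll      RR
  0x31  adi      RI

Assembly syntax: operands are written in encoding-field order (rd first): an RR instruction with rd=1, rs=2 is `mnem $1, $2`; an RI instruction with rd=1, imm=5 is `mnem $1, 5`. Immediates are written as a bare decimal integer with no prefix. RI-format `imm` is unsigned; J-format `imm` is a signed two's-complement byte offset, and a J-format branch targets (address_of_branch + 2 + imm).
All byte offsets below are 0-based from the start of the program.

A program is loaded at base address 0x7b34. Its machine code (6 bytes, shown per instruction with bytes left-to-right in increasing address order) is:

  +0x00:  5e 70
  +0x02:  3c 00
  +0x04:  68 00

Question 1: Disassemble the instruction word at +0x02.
jmp 0

@+02  big-endian(3c 00) = 0x3c00
  op=0x3c00>>10=0xf ⇒ jmp (J)
  imm@[9:0]=0x0 ⇒ 0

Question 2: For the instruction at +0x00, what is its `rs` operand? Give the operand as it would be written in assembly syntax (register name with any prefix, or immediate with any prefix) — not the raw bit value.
@+00  big-endian(5e 70) = 0x5e70
  op=0x5e70>>10=0x17 ⇒ move (RR)
  rd@[9:7]=0x4 ⇒ $4
  rs@[6:4]=0x7 ⇒ $7

$7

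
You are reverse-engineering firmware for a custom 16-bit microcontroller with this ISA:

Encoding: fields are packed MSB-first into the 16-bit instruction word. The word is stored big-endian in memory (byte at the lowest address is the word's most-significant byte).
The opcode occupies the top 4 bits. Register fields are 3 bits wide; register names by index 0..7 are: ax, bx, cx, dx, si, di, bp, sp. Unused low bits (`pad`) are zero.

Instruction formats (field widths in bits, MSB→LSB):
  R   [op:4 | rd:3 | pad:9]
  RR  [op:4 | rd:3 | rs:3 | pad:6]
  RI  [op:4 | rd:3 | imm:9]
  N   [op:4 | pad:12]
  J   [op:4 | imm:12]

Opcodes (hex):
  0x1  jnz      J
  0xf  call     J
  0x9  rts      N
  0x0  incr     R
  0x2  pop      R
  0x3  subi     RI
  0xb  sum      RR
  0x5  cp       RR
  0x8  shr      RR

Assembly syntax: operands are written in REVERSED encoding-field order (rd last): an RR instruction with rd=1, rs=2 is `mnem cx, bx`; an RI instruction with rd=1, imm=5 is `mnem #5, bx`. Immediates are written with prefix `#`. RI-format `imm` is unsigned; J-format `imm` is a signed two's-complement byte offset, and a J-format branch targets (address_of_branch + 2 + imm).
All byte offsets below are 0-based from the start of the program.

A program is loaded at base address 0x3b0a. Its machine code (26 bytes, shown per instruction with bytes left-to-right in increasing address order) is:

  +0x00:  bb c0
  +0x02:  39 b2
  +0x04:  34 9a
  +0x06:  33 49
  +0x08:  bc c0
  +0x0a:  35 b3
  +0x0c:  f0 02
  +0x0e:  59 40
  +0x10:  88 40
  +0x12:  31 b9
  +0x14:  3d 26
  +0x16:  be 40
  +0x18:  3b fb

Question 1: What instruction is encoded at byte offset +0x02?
[02] 39 b2 → 0x39b2
  opcode bits[15:12]=0x3: subi/RI
  [11:9] rd=4 = si
  [8:0] imm=434 = #434

subi #434, si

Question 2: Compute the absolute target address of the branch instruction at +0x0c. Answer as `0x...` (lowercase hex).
off 0x0c: read f0 02 as big → 0xf002
  op=0xf002>>12=0xf ⇒ call (J)
  [11:0] imm=2 = #2
  target = base 0x3b0a + off 0x0c + 2 + imm 2 = 0x3b1a

0x3b1a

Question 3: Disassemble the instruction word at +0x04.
@+04  big-endian(34 9a) = 0x349a
  opcode bits[15:12]=0x3: subi/RI
  rd: (w>>9)&0x7=0x2 → cx
  imm: (w>>0)&0x1ff=0x9a → #154

subi #154, cx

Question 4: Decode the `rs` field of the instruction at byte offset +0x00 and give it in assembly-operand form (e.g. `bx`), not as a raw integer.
sp

@+00  big-endian(bb c0) = 0xbbc0
  top 4b → 0xb → sum [RR]
  rd@[11:9]=0x5 ⇒ di
  rs@[8:6]=0x7 ⇒ sp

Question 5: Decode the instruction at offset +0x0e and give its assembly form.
[0e] 59 40 → 0x5940
  top 4b → 0x5 → cp [RR]
  rd@[11:9]=0x4 ⇒ si
  rs@[8:6]=0x5 ⇒ di

cp di, si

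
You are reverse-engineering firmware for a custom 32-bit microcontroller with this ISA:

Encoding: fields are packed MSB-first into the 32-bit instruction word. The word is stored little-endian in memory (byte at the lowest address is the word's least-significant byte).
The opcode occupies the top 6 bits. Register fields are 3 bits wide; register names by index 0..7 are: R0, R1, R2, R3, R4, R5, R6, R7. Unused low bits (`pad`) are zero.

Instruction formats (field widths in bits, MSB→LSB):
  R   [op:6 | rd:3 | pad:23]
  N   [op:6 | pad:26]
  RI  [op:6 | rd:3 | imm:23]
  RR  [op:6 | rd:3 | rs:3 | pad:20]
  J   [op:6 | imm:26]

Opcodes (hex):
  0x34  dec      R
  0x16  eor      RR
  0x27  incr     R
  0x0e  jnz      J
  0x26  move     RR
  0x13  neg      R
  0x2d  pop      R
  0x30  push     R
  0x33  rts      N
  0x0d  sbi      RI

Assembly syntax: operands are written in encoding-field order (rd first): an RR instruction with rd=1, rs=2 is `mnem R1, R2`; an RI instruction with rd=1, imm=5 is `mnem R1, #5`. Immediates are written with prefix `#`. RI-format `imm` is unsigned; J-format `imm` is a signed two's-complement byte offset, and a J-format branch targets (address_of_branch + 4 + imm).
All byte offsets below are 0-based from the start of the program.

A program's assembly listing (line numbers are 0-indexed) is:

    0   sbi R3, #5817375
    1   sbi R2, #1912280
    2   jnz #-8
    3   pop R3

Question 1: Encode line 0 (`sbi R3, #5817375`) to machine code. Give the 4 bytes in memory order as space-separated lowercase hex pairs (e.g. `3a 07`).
L0: sbi op=0xd:6|rd=3:3|imm=5817375:23 ⇒ 0x35d8c41f ⇒ little 1f c4 d8 35

1f c4 d8 35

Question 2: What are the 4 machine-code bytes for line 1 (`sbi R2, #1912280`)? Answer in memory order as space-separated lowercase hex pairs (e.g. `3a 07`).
d8 2d 1d 35

line 1 (sbi): pack op=0xd:6|rd=2:3|imm=1912280:23 = 0x351d2dd8; little→ d8 2d 1d 35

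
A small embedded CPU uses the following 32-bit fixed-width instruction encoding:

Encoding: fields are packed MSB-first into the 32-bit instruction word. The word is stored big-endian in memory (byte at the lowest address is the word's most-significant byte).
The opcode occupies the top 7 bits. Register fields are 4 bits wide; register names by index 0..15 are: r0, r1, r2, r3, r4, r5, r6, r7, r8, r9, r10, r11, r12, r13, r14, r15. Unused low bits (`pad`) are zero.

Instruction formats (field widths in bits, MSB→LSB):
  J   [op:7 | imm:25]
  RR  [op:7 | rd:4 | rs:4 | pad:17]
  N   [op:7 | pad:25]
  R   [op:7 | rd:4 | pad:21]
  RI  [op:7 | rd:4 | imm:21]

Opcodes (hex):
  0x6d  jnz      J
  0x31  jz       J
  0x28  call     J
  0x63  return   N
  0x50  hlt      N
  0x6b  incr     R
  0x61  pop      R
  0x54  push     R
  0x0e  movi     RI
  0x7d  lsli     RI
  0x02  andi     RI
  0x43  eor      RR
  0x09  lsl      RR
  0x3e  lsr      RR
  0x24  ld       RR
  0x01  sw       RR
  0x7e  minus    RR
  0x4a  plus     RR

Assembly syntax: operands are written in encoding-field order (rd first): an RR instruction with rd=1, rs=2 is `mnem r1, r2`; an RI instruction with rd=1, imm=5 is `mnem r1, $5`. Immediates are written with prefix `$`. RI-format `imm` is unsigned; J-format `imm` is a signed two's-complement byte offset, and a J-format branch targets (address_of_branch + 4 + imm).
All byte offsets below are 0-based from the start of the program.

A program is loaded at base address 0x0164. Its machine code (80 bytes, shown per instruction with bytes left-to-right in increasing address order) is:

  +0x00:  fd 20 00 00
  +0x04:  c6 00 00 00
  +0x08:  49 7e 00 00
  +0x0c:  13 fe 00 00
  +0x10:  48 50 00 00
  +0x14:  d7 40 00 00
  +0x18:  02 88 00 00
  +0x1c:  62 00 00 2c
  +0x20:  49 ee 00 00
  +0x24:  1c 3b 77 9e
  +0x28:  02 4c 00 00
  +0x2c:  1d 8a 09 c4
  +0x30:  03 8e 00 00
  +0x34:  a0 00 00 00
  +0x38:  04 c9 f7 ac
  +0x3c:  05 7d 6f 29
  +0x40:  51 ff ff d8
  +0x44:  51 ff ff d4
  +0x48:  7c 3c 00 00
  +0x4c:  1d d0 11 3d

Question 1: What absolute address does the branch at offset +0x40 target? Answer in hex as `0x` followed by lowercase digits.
@+40  big-endian(51 ff ff d8) = 0x51ffffd8
  op=0x51ffffd8>>25=0x28 ⇒ call (J)
  imm: (w>>0)&0x1ffffff=0x1ffffd8 (s25→-40) → $-40
  target = base 0x0164 + off 0x40 + 4 + imm -40 = 0x0180

0x0180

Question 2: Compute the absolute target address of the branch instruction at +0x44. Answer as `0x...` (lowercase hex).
0x0180

off 0x44: read 51 ff ff d4 as big → 0x51ffffd4
  opcode bits[31:25]=0x28: call/J
  [24:0] imm=33554388 (s25→-44) = $-44
  target = base 0x0164 + off 0x44 + 4 + imm -44 = 0x0180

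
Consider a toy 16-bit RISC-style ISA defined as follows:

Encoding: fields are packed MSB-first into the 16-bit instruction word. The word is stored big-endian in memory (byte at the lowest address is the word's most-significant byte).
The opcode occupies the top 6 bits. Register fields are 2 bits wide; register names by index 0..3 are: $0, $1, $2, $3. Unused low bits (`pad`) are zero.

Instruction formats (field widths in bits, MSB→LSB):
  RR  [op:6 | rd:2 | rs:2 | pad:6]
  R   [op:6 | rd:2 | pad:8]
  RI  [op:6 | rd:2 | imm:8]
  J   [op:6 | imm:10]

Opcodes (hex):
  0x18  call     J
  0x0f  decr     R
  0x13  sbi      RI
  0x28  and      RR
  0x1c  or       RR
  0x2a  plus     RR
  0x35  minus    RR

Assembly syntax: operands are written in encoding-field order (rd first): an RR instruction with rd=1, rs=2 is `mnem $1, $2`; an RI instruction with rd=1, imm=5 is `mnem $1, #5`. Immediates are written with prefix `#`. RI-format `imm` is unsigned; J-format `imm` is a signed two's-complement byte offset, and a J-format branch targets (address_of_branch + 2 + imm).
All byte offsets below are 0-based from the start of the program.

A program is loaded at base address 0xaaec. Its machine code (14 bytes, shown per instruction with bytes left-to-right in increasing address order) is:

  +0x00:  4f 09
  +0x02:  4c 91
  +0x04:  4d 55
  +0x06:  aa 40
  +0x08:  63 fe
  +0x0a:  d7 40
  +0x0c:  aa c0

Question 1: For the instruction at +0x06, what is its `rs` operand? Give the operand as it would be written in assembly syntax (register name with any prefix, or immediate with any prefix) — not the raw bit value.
[06] aa 40 → 0xaa40
  op=0xaa40>>10=0x2a ⇒ plus (RR)
  rd@[9:8]=0x2 ⇒ $2
  rs@[7:6]=0x1 ⇒ $1

$1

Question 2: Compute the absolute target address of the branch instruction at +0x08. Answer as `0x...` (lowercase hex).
0xaaf4

+0x08: 63 fe ⇒ word 0x63fe (big)
  op=0x63fe>>10=0x18 ⇒ call (J)
  imm: (w>>0)&0x3ff=0x3fe (s10→-2) → #-2
  target = base 0xaaec + off 0x08 + 2 + imm -2 = 0xaaf4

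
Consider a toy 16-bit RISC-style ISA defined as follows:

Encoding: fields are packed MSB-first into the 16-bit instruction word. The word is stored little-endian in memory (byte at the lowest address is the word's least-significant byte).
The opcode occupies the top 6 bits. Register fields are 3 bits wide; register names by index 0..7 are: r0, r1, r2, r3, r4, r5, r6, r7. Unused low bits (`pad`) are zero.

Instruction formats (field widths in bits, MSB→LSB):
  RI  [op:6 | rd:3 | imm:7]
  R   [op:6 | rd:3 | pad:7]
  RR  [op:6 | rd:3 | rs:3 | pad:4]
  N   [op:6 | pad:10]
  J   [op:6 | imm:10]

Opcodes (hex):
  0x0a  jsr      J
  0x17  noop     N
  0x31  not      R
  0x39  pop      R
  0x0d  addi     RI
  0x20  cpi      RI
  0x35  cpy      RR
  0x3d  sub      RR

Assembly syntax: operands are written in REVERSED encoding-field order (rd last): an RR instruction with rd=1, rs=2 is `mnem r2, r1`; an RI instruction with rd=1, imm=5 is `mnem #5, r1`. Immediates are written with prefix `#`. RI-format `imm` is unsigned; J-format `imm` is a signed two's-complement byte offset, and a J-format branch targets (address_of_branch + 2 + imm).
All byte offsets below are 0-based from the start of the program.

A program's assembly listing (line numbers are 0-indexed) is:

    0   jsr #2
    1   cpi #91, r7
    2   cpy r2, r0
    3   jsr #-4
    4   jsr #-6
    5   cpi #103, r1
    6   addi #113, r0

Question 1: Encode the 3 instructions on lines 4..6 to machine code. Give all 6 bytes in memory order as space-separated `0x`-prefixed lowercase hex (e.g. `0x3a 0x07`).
L4: jsr op=0xa:6|imm=-6:10 ⇒ 0x2bfa ⇒ little fa 2b
L5: cpi op=0x20:6|rd=1:3|imm=103:7 ⇒ 0x80e7 ⇒ little e7 80
L6: addi op=0xd:6|rd=0:3|imm=113:7 ⇒ 0x3471 ⇒ little 71 34

0xfa 0x2b 0xe7 0x80 0x71 0x34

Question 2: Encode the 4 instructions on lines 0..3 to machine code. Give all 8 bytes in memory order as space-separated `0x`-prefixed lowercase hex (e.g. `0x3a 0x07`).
0x02 0x28 0xdb 0x83 0x20 0xd4 0xfc 0x2b

line 0 (jsr): pack op=0xa:6|imm=2:10 = 0x2802; little→ 02 28
line 1 (cpi): pack op=0x20:6|rd=7:3|imm=91:7 = 0x83db; little→ db 83
line 2 (cpy): pack op=0x35:6|rd=0:3|rs=2:3|pad=0:4 = 0xd420; little→ 20 d4
line 3 (jsr): pack op=0xa:6|imm=-4:10 = 0x2bfc; little→ fc 2b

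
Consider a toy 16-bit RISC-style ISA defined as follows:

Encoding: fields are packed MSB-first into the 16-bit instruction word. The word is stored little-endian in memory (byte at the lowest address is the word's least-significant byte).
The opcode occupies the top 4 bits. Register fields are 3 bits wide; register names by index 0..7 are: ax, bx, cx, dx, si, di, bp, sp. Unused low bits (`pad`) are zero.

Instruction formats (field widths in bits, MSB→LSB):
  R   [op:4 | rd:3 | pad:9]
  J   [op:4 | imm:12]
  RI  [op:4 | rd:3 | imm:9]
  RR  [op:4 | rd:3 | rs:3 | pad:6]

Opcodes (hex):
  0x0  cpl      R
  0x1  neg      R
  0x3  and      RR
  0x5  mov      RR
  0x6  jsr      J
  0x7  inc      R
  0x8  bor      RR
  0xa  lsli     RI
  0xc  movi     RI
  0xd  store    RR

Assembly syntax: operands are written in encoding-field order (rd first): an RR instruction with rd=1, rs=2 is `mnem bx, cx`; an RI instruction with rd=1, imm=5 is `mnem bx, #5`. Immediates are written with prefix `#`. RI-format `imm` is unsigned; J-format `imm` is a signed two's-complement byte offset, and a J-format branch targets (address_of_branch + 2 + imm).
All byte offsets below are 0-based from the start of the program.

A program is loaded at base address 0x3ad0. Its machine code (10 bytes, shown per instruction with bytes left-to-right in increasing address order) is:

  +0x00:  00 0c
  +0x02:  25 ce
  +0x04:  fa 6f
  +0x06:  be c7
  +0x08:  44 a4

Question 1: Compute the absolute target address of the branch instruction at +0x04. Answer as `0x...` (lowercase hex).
@+04  little-endian(fa 6f) = 0x6ffa
  op=0x6ffa>>12=0x6 ⇒ jsr (J)
  imm: (w>>0)&0xfff=0xffa (s12→-6) → #-6
  target = base 0x3ad0 + off 0x04 + 2 + imm -6 = 0x3ad0

0x3ad0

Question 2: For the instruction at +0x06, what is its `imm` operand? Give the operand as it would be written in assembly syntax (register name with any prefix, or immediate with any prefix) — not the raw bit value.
#446

@+06  little-endian(be c7) = 0xc7be
  top 4b → 0xc → movi [RI]
  rd@[11:9]=0x3 ⇒ dx
  imm@[8:0]=0x1be ⇒ #446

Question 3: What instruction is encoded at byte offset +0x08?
[08] 44 a4 → 0xa444
  op=0xa444>>12=0xa ⇒ lsli (RI)
  [11:9] rd=2 = cx
  [8:0] imm=68 = #68

lsli cx, #68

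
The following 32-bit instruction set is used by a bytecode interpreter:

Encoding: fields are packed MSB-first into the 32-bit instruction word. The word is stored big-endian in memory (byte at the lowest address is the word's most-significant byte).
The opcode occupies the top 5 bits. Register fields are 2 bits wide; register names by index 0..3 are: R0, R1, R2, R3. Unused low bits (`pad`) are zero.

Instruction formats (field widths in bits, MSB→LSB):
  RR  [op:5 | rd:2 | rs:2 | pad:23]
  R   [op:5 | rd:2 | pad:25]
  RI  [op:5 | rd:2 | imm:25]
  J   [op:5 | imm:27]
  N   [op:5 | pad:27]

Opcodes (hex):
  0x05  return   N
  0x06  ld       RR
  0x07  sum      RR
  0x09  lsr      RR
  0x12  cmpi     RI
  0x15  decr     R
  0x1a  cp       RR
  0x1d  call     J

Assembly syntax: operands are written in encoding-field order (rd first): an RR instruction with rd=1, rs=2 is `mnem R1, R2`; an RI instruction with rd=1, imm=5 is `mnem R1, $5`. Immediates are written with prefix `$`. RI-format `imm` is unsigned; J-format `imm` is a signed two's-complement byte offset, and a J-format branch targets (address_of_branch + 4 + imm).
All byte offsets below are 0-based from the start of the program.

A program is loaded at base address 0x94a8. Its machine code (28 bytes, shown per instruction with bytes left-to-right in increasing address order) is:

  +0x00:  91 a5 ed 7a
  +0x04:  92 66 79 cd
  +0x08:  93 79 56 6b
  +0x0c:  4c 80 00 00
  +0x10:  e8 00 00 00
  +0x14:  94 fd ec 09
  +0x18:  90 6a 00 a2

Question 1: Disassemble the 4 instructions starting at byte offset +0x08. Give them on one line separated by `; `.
cmpi R1, $24729195; lsr R2, R1; call $0; cmpi R2, $16641033

@+08  big-endian(93 79 56 6b) = 0x9379566b
  top 5b → 0x12 → cmpi [RI]
  [26:25] rd=1 = R1
  [24:0] imm=24729195 = $24729195
@+0c  big-endian(4c 80 00 00) = 0x4c800000
  top 5b → 0x9 → lsr [RR]
  [26:25] rd=2 = R2
  [24:23] rs=1 = R1
@+10  big-endian(e8 00 00 00) = 0xe8000000
  top 5b → 0x1d → call [J]
  [26:0] imm=0 = $0
@+14  big-endian(94 fd ec 09) = 0x94fdec09
  top 5b → 0x12 → cmpi [RI]
  [26:25] rd=2 = R2
  [24:0] imm=16641033 = $16641033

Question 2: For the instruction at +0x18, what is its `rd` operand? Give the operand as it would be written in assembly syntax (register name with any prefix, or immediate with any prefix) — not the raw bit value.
+0x18: 90 6a 00 a2 ⇒ word 0x906a00a2 (big)
  op=0x906a00a2>>27=0x12 ⇒ cmpi (RI)
  [26:25] rd=0 = R0
  [24:0] imm=6946978 = $6946978

R0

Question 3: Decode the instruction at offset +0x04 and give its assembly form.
cmpi R1, $6715853

[04] 92 66 79 cd → 0x926679cd
  top 5b → 0x12 → cmpi [RI]
  [26:25] rd=1 = R1
  [24:0] imm=6715853 = $6715853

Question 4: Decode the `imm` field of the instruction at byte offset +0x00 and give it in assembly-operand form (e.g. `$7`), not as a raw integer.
$27651450

@+00  big-endian(91 a5 ed 7a) = 0x91a5ed7a
  opcode bits[31:27]=0x12: cmpi/RI
  rd@[26:25]=0x0 ⇒ R0
  imm@[24:0]=0x1a5ed7a ⇒ $27651450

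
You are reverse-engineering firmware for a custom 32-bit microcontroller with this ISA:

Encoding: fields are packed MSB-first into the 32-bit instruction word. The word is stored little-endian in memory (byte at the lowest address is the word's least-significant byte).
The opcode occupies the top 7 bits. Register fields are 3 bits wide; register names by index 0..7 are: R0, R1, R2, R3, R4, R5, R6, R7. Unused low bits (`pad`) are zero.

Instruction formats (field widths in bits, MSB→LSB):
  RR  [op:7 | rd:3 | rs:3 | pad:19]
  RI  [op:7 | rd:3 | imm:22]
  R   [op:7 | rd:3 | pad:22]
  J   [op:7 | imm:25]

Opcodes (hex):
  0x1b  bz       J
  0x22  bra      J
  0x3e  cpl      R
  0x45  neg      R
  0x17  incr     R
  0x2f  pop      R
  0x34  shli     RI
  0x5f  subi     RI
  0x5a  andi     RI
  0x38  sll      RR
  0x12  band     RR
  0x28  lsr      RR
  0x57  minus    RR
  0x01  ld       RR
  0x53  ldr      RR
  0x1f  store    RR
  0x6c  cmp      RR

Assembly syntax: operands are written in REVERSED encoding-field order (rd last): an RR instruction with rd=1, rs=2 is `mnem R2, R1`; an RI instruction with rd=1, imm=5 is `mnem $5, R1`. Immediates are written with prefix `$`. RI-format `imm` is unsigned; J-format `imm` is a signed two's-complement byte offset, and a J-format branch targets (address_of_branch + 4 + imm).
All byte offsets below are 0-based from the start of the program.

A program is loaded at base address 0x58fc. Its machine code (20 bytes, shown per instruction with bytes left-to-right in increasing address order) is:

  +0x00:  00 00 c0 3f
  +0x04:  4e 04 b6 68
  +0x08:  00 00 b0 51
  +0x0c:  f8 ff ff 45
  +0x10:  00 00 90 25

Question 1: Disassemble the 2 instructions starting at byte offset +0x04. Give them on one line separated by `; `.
shli $3540046, R2; lsr R6, R6

off 0x04: read 4e 04 b6 68 as little → 0x68b6044e
  opcode bits[31:25]=0x34: shli/RI
  rd: (w>>22)&0x7=0x2 → R2
  imm: (w>>0)&0x3fffff=0x36044e → $3540046
off 0x08: read 00 00 b0 51 as little → 0x51b00000
  opcode bits[31:25]=0x28: lsr/RR
  rd: (w>>22)&0x7=0x6 → R6
  rs: (w>>19)&0x7=0x6 → R6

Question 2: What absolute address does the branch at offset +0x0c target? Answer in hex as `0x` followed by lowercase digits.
[0c] f8 ff ff 45 → 0x45fffff8
  top 7b → 0x22 → bra [J]
  imm: (w>>0)&0x1ffffff=0x1fffff8 (s25→-8) → $-8
  target = base 0x58fc + off 0x0c + 4 + imm -8 = 0x5904

0x5904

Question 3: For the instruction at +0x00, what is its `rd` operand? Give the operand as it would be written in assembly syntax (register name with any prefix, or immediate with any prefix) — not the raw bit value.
R7

[00] 00 00 c0 3f → 0x3fc00000
  opcode bits[31:25]=0x1f: store/RR
  [24:22] rd=7 = R7
  [21:19] rs=0 = R0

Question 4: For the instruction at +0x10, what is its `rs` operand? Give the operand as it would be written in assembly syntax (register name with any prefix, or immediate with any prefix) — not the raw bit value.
R2

@+10  little-endian(00 00 90 25) = 0x25900000
  opcode bits[31:25]=0x12: band/RR
  [24:22] rd=6 = R6
  [21:19] rs=2 = R2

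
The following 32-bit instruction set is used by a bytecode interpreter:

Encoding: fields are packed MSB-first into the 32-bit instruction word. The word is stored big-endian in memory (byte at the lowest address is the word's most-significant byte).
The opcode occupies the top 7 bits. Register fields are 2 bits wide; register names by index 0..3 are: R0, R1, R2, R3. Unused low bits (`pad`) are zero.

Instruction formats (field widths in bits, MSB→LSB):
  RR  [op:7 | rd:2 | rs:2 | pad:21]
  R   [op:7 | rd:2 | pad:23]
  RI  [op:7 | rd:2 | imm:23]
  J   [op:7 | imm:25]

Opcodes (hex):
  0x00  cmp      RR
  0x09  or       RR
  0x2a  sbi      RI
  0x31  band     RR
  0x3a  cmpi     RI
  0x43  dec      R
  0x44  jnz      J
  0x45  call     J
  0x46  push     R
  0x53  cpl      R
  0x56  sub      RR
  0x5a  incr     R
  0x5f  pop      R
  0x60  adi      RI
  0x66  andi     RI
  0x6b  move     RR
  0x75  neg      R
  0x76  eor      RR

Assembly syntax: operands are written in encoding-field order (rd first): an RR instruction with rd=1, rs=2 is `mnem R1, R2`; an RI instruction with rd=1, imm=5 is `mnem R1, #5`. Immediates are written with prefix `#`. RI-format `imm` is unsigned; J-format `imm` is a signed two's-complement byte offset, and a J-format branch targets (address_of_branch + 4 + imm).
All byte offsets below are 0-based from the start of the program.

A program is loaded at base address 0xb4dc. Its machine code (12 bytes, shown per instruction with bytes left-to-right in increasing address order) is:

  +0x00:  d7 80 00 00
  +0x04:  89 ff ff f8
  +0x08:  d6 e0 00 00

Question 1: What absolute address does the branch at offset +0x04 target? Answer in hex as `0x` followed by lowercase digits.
off 0x04: read 89 ff ff f8 as big → 0x89fffff8
  opcode bits[31:25]=0x44: jnz/J
  imm: (w>>0)&0x1ffffff=0x1fffff8 (s25→-8) → #-8
  target = base 0xb4dc + off 0x04 + 4 + imm -8 = 0xb4dc

0xb4dc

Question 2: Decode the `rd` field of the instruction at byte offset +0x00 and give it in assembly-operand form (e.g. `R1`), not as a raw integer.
[00] d7 80 00 00 → 0xd7800000
  op=0xd7800000>>25=0x6b ⇒ move (RR)
  rd: (w>>23)&0x3=0x3 → R3
  rs: (w>>21)&0x3=0x0 → R0

R3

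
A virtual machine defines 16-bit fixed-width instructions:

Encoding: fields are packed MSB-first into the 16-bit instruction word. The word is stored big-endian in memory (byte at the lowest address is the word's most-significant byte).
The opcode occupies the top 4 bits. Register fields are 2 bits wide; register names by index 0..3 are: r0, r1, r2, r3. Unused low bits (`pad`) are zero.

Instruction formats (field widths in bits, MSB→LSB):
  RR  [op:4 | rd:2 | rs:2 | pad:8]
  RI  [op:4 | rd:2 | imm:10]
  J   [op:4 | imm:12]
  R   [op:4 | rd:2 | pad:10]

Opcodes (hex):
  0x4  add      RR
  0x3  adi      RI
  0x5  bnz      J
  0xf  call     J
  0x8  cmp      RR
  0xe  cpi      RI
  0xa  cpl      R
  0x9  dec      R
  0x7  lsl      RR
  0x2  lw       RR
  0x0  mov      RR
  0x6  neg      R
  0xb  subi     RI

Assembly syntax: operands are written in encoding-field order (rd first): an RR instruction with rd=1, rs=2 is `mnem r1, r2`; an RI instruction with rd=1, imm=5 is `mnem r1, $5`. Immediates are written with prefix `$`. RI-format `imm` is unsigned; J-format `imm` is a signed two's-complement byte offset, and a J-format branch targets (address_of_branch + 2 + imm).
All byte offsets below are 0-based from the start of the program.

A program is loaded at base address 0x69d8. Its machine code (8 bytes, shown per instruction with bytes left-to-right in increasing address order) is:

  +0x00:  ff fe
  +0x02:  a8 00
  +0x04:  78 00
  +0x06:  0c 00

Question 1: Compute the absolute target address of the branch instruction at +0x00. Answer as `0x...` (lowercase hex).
@+00  big-endian(ff fe) = 0xfffe
  opcode bits[15:12]=0xf: call/J
  imm@[11:0]=0xffe (s12→-2) ⇒ $-2
  target = base 0x69d8 + off 0x00 + 2 + imm -2 = 0x69d8

0x69d8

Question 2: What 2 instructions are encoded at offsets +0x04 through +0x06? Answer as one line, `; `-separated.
@+04  big-endian(78 00) = 0x7800
  opcode bits[15:12]=0x7: lsl/RR
  [11:10] rd=2 = r2
  [9:8] rs=0 = r0
@+06  big-endian(0c 00) = 0x0c00
  opcode bits[15:12]=0x0: mov/RR
  [11:10] rd=3 = r3
  [9:8] rs=0 = r0

lsl r2, r0; mov r3, r0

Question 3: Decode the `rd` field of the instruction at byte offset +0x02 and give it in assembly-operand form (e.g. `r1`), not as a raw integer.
r2

[02] a8 00 → 0xa800
  top 4b → 0xa → cpl [R]
  rd: (w>>10)&0x3=0x2 → r2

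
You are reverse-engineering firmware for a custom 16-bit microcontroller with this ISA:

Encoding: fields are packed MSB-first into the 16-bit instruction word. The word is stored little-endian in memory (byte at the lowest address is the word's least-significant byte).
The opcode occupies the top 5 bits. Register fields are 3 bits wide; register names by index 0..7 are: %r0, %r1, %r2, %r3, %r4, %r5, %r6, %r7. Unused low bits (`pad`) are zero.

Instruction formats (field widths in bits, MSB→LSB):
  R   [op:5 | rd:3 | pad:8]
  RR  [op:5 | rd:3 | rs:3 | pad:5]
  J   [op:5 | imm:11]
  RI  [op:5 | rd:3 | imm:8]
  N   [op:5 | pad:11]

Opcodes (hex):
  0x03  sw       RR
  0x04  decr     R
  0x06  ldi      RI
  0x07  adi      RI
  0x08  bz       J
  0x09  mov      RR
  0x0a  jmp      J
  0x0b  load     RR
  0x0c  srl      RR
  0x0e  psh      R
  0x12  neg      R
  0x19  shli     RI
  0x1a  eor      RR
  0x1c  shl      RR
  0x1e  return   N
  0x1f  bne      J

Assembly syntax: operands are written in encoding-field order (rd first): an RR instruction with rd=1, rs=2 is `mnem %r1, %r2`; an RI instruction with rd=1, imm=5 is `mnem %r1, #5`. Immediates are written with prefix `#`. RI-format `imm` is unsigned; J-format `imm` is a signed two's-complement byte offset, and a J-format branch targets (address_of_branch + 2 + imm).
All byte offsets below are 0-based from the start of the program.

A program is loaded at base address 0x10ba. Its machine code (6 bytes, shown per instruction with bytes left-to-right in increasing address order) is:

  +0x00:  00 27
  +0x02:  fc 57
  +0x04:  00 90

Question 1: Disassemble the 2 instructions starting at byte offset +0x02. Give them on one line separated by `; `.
+0x02: fc 57 ⇒ word 0x57fc (little)
  op=0x57fc>>11=0xa ⇒ jmp (J)
  imm: (w>>0)&0x7ff=0x7fc (s11→-4) → #-4
+0x04: 00 90 ⇒ word 0x9000 (little)
  op=0x9000>>11=0x12 ⇒ neg (R)
  rd: (w>>8)&0x7=0x0 → %r0

jmp #-4; neg %r0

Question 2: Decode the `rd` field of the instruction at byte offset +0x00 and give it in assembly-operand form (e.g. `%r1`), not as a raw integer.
%r7

@+00  little-endian(00 27) = 0x2700
  top 5b → 0x4 → decr [R]
  [10:8] rd=7 = %r7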